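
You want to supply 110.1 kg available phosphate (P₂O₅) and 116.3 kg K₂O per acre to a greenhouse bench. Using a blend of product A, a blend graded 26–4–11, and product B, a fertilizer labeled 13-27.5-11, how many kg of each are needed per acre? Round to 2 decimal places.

With a, b = kg per acre of product A and product B:
P₂O₅: 0.04·a + 0.275·b = 110.1
K₂O: 0.11·a + 0.11·b = 116.3
Eliminate a: (row1) − 0.04/0.11·(row2) → 0.235·b = 67.8091, so b = 288.549.
Back-substitute: a = (110.1 − 0.275·288.549) / 0.04 = 768.723.

768.72 kg product A, 288.55 kg product B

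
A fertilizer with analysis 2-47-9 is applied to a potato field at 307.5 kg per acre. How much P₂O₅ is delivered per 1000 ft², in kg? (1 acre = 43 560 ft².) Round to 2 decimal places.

3.32 kg P₂O₅ per thousand sq ft

P₂O₅ per acre = 307.5 × 47% = 144.525 kg.
Convert to per 1000 ft²: 144.525 × 0.0229568 = 3.31784 kg.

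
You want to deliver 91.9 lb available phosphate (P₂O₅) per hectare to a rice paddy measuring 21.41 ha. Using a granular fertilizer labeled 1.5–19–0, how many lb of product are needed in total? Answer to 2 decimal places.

10355.68 lb

Product per hectare = 91.9 / 19% = 483.684 lb.
Total product = 483.684 × 21.41 = 10355.679 lb.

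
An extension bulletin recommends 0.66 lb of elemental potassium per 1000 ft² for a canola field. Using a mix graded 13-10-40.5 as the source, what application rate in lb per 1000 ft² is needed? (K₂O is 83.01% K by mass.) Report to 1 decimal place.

As K₂O: 0.66 / 0.8301 = 0.795085 lb per 1000 ft².
Product per 1000 ft² = 0.795085 / 40.5% = 1.96317 lb.

2.0 lb of product per thousand sq ft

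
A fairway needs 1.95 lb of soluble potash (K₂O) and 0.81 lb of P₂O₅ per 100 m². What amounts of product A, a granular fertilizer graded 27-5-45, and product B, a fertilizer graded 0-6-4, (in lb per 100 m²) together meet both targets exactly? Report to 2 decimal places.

Per-100 m² balance (a = product A, b = product B):
K₂O: 0.45·a + 0.04·b = 1.95
P₂O₅: 0.05·a + 0.06·b = 0.81
From row1: a = (1.95 − 0.04·b) / 0.45.
Into row2: 0.05·(1.95 − 0.04·b)/0.45 + 0.06·b = 0.81 → b = 10.68, a = 3.384.

3.38 lb product A, 10.68 lb product B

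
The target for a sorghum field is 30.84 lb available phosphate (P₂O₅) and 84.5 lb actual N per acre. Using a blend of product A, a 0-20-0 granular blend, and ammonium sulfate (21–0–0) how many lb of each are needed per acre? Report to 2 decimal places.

154.20 lb product A, 402.38 lb ammonium sulfate

Per-acre balance (a = product A, b = ammonium sulfate):
P₂O₅: 0.2·a + 0·b = 30.84
N: 0·a + 0.21·b = 84.5
Solving simultaneously: a = 154.2, b = 402.381.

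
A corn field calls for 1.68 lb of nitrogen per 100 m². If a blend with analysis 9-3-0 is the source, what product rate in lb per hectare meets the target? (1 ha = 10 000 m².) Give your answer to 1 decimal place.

Product per 100 m² = 1.68 / 9% = 18.6667 lb.
Convert to per hectare: 18.6667 × 100 = 1866.67 lb.

1866.7 lb of product per hectare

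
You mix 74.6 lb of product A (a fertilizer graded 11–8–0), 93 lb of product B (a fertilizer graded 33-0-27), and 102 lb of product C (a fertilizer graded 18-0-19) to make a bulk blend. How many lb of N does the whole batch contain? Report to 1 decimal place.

N mass = 11%×74.6 + 33%×93 + 18%×102 = 57.256 lb.

57.3 lb N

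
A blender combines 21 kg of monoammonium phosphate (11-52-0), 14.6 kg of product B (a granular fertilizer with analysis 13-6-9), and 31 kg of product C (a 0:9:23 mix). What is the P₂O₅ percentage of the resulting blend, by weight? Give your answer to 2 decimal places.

21.90% P₂O₅

Total mass = 21 + 14.6 + 31 = 66.6 kg.
P₂O₅ mass = 52%×21 + 6%×14.6 + 9%×31 = 14.586 kg.
% P₂O₅ = 14.586 / 66.6 = 21.9009%.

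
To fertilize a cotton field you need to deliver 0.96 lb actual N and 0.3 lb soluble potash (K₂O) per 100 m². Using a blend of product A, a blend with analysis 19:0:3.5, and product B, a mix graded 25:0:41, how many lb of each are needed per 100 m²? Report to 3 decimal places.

4.607 lb product A, 0.338 lb product B

With a, b = lb per 100 m² of product A and product B:
N: 0.19·a + 0.25·b = 0.96
K₂O: 0.035·a + 0.41·b = 0.3
Solving simultaneously: a = 4.60738, b = 0.338395.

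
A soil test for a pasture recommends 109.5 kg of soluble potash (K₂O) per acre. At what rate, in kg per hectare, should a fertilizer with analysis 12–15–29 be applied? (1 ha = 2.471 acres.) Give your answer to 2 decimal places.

933.02 kg of product per hectare

Product per acre = 109.5 / 29% = 377.586 kg.
Convert to per hectare: 377.586 × 2.471 = 933.016 kg.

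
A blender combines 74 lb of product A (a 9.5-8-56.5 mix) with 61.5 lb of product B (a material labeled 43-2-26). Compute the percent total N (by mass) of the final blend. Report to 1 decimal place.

24.7% N

Total mass = 74 + 61.5 = 135.5 lb.
N mass = 9.5%×74 + 43%×61.5 = 33.475 lb.
% N = 33.475 / 135.5 = 24.7048%.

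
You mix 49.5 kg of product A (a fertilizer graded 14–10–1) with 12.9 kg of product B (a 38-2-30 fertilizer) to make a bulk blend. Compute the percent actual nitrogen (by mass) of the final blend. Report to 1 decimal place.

19.0% N

Total mass = 49.5 + 12.9 = 62.4 kg.
N mass = 14%×49.5 + 38%×12.9 = 11.832 kg.
% N = 11.832 / 62.4 = 18.9615%.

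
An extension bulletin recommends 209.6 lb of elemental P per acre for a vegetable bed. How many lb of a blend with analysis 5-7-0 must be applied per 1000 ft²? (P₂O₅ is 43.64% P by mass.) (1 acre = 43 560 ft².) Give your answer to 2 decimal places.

As P₂O₅: 209.6 / 0.4364 = 480.293 lb per acre.
Product per acre = 480.293 / 7% = 6861.33 lb.
Convert to per 1000 ft²: 6861.33 × 0.0229568 = 157.5145 lb.

157.51 lb of product per thousand sq ft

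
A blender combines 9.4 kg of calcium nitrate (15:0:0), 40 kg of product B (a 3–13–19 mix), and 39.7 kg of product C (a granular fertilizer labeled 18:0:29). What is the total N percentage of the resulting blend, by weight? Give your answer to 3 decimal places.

Total mass = 9.4 + 40 + 39.7 = 89.1 kg.
N mass = 15%×9.4 + 3%×40 + 18%×39.7 = 9.756 kg.
% N = 9.756 / 89.1 = 10.94949%.

10.949% N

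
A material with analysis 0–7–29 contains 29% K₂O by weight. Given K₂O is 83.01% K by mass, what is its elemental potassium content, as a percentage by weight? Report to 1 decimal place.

24.1% K

%K = 29 × 0.8301 = 24.0729%.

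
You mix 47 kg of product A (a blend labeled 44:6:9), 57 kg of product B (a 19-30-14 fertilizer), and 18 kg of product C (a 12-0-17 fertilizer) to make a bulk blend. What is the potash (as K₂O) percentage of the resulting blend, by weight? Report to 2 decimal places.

12.52% K₂O

Total mass = 47 + 57 + 18 = 122 kg.
K₂O mass = 9%×47 + 14%×57 + 17%×18 = 15.27 kg.
% K₂O = 15.27 / 122 = 12.5164%.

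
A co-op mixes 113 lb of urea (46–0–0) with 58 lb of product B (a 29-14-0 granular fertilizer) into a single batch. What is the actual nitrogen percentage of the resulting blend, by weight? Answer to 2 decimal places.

Total mass = 113 + 58 = 171 lb.
N mass = 46%×113 + 29%×58 = 68.8 lb.
% N = 68.8 / 171 = 40.2339%.

40.23% N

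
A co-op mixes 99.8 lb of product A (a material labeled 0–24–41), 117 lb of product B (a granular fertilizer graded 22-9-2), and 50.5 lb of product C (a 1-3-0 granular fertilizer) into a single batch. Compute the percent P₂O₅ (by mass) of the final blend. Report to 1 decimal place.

13.5% P₂O₅

Total mass = 99.8 + 117 + 50.5 = 267.3 lb.
P₂O₅ mass = 24%×99.8 + 9%×117 + 3%×50.5 = 35.997 lb.
% P₂O₅ = 35.997 / 267.3 = 13.4669%.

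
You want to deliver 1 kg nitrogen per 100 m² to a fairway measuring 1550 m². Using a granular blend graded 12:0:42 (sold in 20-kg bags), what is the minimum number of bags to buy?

7 bags

Product per 100 m² = 1 / 12% = 8.33333 kg.
Total product = 8.33333 × 1550 / 100 = 129.167 kg.
Bags = ⌈129.167 / 20⌉ = 7.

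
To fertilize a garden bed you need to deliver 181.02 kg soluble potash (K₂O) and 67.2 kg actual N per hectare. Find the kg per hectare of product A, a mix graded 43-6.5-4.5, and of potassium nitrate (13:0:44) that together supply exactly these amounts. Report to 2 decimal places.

32.92 kg product A, 408.04 kg potassium nitrate

With a, b = kg per hectare of product A and potassium nitrate:
K₂O: 0.045·a + 0.44·b = 181.02
N: 0.43·a + 0.13·b = 67.2
Eliminate a: (row1) − 0.045/0.43·(row2) → 0.426395·b = 173.987, so b = 408.043.
Back-substitute: a = (181.02 − 0.44·408.043) / 0.045 = 32.9174.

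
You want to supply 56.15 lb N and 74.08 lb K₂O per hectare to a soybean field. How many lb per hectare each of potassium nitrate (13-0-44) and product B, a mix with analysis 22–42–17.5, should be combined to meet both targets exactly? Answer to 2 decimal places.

87.39 lb potassium nitrate, 203.59 lb product B

Per-hectare balance (a = potassium nitrate, b = product B):
N: 0.13·a + 0.22·b = 56.15
K₂O: 0.44·a + 0.175·b = 74.08
From row1: a = (56.15 − 0.22·b) / 0.13.
Into row2: 0.44·(56.15 − 0.22·b)/0.13 + 0.175·b = 74.08 → b = 203.587, a = 87.3916.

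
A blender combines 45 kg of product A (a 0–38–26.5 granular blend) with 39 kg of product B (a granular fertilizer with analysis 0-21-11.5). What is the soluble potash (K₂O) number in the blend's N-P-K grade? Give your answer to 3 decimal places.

19.536% K₂O

Total mass = 45 + 39 = 84 kg.
K₂O mass = 26.5%×45 + 11.5%×39 = 16.41 kg.
% K₂O = 16.41 / 84 = 19.5357%.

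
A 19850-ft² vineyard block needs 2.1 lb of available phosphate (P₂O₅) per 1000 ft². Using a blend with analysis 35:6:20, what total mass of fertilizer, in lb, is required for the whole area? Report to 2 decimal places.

Product per 1000 ft² = 2.1 / 6% = 35 lb.
Total product = 35 × 19850 / 1000 = 694.75 lb.

694.75 lb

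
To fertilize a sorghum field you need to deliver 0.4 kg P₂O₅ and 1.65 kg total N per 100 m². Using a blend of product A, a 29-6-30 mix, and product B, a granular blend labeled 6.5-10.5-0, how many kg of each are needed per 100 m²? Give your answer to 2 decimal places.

5.55 kg product A, 0.64 kg product B

Let a = kg of product A, b = kg of product B (per 100 m²).
P₂O₅: 0.06·a + 0.105·b = 0.4
N: 0.29·a + 0.065·b = 1.65
Eliminate b: (row1) − 0.105/0.065·(row2) → -0.408462·a = -2.26538, so a = 5.54614.
Then b = (1.65 − 0.29·5.54614) / 0.065 = 0.640301.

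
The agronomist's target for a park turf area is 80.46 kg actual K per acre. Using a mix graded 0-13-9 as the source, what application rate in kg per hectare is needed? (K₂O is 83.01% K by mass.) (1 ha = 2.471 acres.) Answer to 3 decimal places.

2661.214 kg of product per hectare

As K₂O: 80.46 / 0.8301 = 96.9281 kg per acre.
Product per acre = 96.9281 / 9% = 1076.98 kg.
Convert to per hectare: 1076.98 × 2.471 = 2661.2143 kg.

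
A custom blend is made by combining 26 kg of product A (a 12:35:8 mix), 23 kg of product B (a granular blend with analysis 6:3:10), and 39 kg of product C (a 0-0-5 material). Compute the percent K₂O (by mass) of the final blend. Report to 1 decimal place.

Total mass = 26 + 23 + 39 = 88 kg.
K₂O mass = 8%×26 + 10%×23 + 5%×39 = 6.33 kg.
% K₂O = 6.33 / 88 = 7.19318%.

7.2% K₂O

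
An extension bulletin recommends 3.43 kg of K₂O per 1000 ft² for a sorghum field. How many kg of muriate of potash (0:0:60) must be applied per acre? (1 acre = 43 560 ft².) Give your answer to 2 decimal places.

Product per 1000 ft² = 3.43 / 60% = 5.71667 kg.
Convert to per acre: 5.71667 × 43.56 = 249.018 kg.

249.02 kg of product per acre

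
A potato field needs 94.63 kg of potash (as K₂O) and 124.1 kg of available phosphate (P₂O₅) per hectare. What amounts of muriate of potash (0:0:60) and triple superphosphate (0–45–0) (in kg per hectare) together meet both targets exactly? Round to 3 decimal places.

157.717 kg muriate of potash, 275.778 kg triple superphosphate

With a, b = kg per hectare of muriate of potash and triple superphosphate:
K₂O: 0.6·a + 0·b = 94.63
P₂O₅: 0·a + 0.45·b = 124.1
Solving simultaneously: a = 157.7167, b = 275.7778.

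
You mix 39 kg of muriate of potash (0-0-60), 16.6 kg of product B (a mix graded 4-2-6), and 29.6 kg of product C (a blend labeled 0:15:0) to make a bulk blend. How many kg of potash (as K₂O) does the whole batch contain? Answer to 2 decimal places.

K₂O mass = 60%×39 + 6%×16.6 + 0%×29.6 = 24.396 kg.

24.40 kg K₂O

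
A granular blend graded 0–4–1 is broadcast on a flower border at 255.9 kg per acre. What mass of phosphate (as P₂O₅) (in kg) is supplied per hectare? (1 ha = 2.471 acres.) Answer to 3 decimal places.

P₂O₅ per acre = 255.9 × 4% = 10.236 kg.
Convert to per hectare: 10.236 × 2.471 = 25.2932 kg.

25.293 kg P₂O₅ per hectare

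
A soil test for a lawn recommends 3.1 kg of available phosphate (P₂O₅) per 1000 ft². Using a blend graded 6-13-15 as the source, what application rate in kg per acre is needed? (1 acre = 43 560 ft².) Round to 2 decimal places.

Product per 1000 ft² = 3.1 / 13% = 23.8462 kg.
Convert to per acre: 23.8462 × 43.56 = 1038.738 kg.

1038.74 kg of product per acre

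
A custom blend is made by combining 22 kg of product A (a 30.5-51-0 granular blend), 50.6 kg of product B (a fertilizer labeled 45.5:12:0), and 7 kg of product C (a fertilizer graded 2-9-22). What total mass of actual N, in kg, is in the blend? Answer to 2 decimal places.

N mass = 30.5%×22 + 45.5%×50.6 + 2%×7 = 29.873 kg.

29.87 kg N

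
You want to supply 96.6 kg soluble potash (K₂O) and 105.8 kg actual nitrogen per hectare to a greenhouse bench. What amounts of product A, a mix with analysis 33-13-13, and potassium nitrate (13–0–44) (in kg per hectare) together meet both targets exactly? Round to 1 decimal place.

Per-hectare balance (a = product A, b = potassium nitrate):
K₂O: 0.13·a + 0.44·b = 96.6
N: 0.33·a + 0.13·b = 105.8
From row1: a = (96.6 − 0.44·b) / 0.13.
Into row2: 0.33·(96.6 − 0.44·b)/0.13 + 0.13·b = 105.8 → b = 141.263, a = 264.957.

265.0 kg product A, 141.3 kg potassium nitrate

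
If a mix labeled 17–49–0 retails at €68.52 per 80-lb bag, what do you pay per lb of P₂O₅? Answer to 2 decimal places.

P₂O₅ in bag = 80 × 49% = 39.2 lb.
Cost per lb P₂O₅ = €68.52 / 39.2 = €1.7480.

€1.75 per lb P₂O₅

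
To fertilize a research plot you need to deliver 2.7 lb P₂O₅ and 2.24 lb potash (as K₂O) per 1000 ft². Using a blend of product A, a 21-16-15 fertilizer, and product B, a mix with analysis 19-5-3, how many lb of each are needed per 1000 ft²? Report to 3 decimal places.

With a, b = lb per 1000 ft² of product A and product B:
P₂O₅: 0.16·a + 0.05·b = 2.7
K₂O: 0.15·a + 0.03·b = 2.24
Eliminate b: (row1) − 0.05/0.03·(row2) → -0.09·a = -1.03333, so a = 11.48148.
Then b = (2.24 − 0.15·11.48148) / 0.03 = 17.2593.

11.481 lb product A, 17.259 lb product B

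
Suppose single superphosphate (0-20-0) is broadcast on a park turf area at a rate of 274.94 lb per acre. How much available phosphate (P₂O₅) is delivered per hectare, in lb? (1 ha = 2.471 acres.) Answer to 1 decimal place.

135.9 lb P₂O₅ per hectare

P₂O₅ per acre = 274.94 × 20% = 54.988 lb.
Convert to per hectare: 54.988 × 2.471 = 135.875 lb.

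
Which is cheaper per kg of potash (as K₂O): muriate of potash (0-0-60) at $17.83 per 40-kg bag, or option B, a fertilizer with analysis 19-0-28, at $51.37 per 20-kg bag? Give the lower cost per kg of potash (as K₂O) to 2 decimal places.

$0.74 per kg K₂O (muriate of potash)

muriate of potash: K₂O per bag = 40 × 60% = 24 kg; cost = 17.83 / 24 = $0.7429/kg K₂O.
option B: K₂O per bag = 20 × 28% = 5.6 kg; cost = 51.37 / 5.6 = $9.1732/kg K₂O.
muriate of potash is cheaper.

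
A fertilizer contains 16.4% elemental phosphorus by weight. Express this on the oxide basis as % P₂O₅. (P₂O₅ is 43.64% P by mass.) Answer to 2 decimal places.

37.58% P₂O₅

%P₂O₅ = 16.4 / 0.4364 = 37.5802%.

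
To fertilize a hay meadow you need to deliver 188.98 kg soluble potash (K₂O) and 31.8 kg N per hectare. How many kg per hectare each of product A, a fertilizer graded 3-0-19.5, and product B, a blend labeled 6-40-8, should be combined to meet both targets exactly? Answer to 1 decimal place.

945.7 kg product A, 57.2 kg product B

Let a = kg of product A, b = kg of product B (per hectare).
K₂O: 0.195·a + 0.08·b = 188.98
N: 0.03·a + 0.06·b = 31.8
From row1: a = (188.98 − 0.08·b) / 0.195.
Into row2: 0.03·(188.98 − 0.08·b)/0.195 + 0.06·b = 31.8 → b = 57.1613, a = 945.677.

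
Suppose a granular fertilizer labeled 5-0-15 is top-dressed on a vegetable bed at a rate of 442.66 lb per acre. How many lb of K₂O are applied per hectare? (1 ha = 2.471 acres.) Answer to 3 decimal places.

K₂O per acre = 442.66 × 15% = 66.399 lb.
Convert to per hectare: 66.399 × 2.471 = 164.0719 lb.

164.072 lb K₂O per hectare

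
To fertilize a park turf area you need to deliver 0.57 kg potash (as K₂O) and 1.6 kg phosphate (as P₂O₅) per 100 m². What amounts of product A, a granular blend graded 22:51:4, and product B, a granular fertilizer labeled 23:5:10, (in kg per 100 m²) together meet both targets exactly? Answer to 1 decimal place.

Per-100 m² balance (a = product A, b = product B):
K₂O: 0.04·a + 0.1·b = 0.57
P₂O₅: 0.51·a + 0.05·b = 1.6
Eliminate a: (row1) − 0.04/0.51·(row2) → 0.0960784·b = 0.44451, so b = 4.62653.
Back-substitute: a = (0.57 − 0.1·4.62653) / 0.04 = 2.68367.

2.7 kg product A, 4.6 kg product B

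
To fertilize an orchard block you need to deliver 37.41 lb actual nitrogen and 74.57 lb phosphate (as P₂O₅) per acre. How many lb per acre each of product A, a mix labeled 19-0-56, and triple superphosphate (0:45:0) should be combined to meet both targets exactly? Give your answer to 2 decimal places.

196.89 lb product A, 165.71 lb triple superphosphate

Per-acre balance (a = product A, b = triple superphosphate):
N: 0.19·a + 0·b = 37.41
P₂O₅: 0·a + 0.45·b = 74.57
Solving simultaneously: a = 196.8947, b = 165.711.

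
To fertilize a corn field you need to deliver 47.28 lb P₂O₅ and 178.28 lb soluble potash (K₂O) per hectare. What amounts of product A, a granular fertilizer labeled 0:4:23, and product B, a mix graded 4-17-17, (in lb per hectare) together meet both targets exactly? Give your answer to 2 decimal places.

Per-hectare balance (a = product A, b = product B):
P₂O₅: 0.04·a + 0.17·b = 47.28
K₂O: 0.23·a + 0.17·b = 178.28
From row1: a = (47.28 − 0.17·b) / 0.04.
Into row2: 0.23·(47.28 − 0.17·b)/0.04 + 0.17·b = 178.28 → b = 115.889, a = 689.474.

689.47 lb product A, 115.89 lb product B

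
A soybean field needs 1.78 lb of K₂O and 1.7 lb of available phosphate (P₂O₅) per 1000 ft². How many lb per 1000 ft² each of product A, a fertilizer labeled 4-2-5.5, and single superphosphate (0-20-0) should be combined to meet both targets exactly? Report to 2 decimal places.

Let a = lb of product A, b = lb of single superphosphate (per 1000 ft²).
K₂O: 0.055·a + 0·b = 1.78
P₂O₅: 0.02·a + 0.2·b = 1.7
Eliminate b: (row1) − 0/0.2·(row2) → 0.055·a = 1.78, so a = 32.3636.
Then b = (1.7 − 0.02·32.3636) / 0.2 = 5.26364.

32.36 lb product A, 5.26 lb single superphosphate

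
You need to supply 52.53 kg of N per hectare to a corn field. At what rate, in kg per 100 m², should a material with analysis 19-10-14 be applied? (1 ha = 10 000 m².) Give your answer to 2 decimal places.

2.76 kg of product per hundred sq m

Product per hectare = 52.53 / 19% = 276.474 kg.
Convert to per 100 m²: 276.474 × 0.01 = 2.76474 kg.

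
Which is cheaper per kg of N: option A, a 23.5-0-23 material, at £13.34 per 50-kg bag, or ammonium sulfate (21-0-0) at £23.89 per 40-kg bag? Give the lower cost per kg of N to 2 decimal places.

£1.14 per kg N (option A)

option A: N per bag = 50 × 23.5% = 11.75 kg; cost = 13.34 / 11.75 = £1.1353/kg N.
ammonium sulfate: N per bag = 40 × 21% = 8.4 kg; cost = 23.89 / 8.4 = £2.8440/kg N.
option A is cheaper.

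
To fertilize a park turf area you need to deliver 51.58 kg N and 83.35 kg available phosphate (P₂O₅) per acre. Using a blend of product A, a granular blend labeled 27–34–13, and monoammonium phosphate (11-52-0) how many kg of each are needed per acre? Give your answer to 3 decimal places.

With a, b = kg per acre of product A and monoammonium phosphate:
N: 0.27·a + 0.11·b = 51.58
P₂O₅: 0.34·a + 0.52·b = 83.35
Eliminate b: (row1) − 0.11/0.52·(row2) → 0.198077·a = 33.9483, so a = 171.3893.
Then b = (83.35 − 0.34·171.3893) / 0.52 = 48.2262.

171.389 kg product A, 48.226 kg monoammonium phosphate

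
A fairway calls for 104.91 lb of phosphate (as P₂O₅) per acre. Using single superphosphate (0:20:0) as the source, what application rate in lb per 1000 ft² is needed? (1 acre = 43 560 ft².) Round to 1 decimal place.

Product per acre = 104.91 / 20% = 524.55 lb.
Convert to per 1000 ft²: 524.55 × 0.0229568 = 12.042 lb.

12.0 lb of product per thousand sq ft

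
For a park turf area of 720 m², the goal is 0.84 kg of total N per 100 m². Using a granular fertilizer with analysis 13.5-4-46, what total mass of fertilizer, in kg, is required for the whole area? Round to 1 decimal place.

44.8 kg

Product per 100 m² = 0.84 / 13.5% = 6.22222 kg.
Total product = 6.22222 × 720 / 100 = 44.8 kg.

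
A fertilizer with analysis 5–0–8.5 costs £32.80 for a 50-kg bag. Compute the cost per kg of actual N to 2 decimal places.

N in bag = 50 × 5% = 2.5 kg.
Cost per kg N = £32.80 / 2.5 = £13.1200.

£13.12 per kg N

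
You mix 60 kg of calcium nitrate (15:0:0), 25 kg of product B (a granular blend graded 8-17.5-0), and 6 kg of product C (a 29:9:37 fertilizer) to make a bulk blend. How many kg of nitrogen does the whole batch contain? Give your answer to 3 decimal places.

N mass = 15%×60 + 8%×25 + 29%×6 = 12.74 kg.

12.740 kg N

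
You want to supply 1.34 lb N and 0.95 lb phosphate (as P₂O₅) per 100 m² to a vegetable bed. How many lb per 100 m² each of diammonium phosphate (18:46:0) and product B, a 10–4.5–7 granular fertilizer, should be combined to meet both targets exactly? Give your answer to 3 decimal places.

0.916 lb diammonium phosphate, 11.752 lb product B

Let a = lb of diammonium phosphate, b = lb of product B (per 100 m²).
N: 0.18·a + 0.1·b = 1.34
P₂O₅: 0.46·a + 0.045·b = 0.95
Solving simultaneously: a = 0.915567, b = 11.75198.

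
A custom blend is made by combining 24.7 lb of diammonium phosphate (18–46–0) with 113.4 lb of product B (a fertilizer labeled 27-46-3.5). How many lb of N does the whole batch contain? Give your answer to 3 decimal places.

35.064 lb N

N mass = 18%×24.7 + 27%×113.4 = 35.064 lb.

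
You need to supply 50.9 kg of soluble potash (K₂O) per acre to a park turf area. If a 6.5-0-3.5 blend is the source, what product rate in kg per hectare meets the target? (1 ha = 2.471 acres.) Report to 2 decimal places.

3593.54 kg of product per hectare

Product per acre = 50.9 / 3.5% = 1454.29 kg.
Convert to per hectare: 1454.29 × 2.471 = 3593.54 kg.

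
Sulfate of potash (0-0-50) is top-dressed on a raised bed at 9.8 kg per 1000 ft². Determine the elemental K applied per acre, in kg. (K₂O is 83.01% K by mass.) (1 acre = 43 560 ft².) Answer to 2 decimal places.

177.18 kg K per acre

K₂O per 1000 ft² = 9.8 × 50% = 4.9 kg.
Elemental K = 4.9 × 0.8301 = 4.06749 kg per 1000 ft².
Convert to per acre: 4.06749 × 43.56 = 177.1799 kg.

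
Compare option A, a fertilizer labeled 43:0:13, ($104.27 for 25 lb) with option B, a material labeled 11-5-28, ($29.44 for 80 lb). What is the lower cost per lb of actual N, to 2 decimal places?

option A: N per bag = 25 × 43% = 10.75 lb; cost = 104.27 / 10.75 = $9.6995/lb N.
option B: N per bag = 80 × 11% = 8.8 lb; cost = 29.44 / 8.8 = $3.3455/lb N.
option B is cheaper.

$3.35 per lb N (option B)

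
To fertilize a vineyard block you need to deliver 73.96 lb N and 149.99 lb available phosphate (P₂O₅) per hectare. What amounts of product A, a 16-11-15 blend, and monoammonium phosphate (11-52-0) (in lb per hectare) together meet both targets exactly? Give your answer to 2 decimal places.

Let a = lb of product A, b = lb of monoammonium phosphate (per hectare).
N: 0.16·a + 0.11·b = 73.96
P₂O₅: 0.11·a + 0.52·b = 149.99
From row1: a = (73.96 − 0.11·b) / 0.16.
Into row2: 0.11·(73.96 − 0.11·b)/0.16 + 0.52·b = 149.99 → b = 223.105, a = 308.86498.

308.86 lb product A, 223.11 lb monoammonium phosphate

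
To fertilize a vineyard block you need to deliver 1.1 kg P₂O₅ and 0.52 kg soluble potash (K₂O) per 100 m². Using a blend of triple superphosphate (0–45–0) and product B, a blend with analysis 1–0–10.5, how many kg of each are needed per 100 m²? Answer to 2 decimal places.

2.44 kg triple superphosphate, 4.95 kg product B

Per-100 m² balance (a = triple superphosphate, b = product B):
P₂O₅: 0.45·a + 0·b = 1.1
K₂O: 0·a + 0.105·b = 0.52
Solving simultaneously: a = 2.44444, b = 4.95238.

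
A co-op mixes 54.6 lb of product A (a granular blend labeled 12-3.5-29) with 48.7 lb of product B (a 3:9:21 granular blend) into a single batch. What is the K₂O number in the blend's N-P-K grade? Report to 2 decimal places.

25.23% K₂O

Total mass = 54.6 + 48.7 = 103.3 lb.
K₂O mass = 29%×54.6 + 21%×48.7 = 26.061 lb.
% K₂O = 26.061 / 103.3 = 25.2285%.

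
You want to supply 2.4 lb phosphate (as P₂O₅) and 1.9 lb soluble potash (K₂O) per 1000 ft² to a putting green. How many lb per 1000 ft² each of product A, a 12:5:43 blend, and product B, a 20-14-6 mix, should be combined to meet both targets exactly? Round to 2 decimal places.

2.13 lb product A, 16.38 lb product B

With a, b = lb per 1000 ft² of product A and product B:
P₂O₅: 0.05·a + 0.14·b = 2.4
K₂O: 0.43·a + 0.06·b = 1.9
Solving simultaneously: a = 2.13287, b = 16.3811.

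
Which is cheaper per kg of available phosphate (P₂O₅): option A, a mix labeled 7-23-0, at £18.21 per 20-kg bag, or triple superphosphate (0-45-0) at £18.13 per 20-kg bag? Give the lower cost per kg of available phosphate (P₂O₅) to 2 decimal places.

option A: P₂O₅ per bag = 20 × 23% = 4.6 kg; cost = 18.21 / 4.6 = £3.9587/kg P₂O₅.
triple superphosphate: P₂O₅ per bag = 20 × 45% = 9 kg; cost = 18.13 / 9 = £2.0144/kg P₂O₅.
triple superphosphate is cheaper.

£2.01 per kg P₂O₅ (triple superphosphate)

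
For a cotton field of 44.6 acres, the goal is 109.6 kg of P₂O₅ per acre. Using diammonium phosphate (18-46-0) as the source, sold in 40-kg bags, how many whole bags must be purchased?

Product per acre = 109.6 / 46% = 238.261 kg.
Total product = 238.261 × 44.6 = 10626.4 kg.
Bags = ⌈10626.4 / 40⌉ = 266.

266 bags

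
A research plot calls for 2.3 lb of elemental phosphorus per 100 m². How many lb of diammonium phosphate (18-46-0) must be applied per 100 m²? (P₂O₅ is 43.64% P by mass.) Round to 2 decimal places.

11.46 lb of product per hundred sq m

As P₂O₅: 2.3 / 0.4364 = 5.27039 lb per 100 m².
Product per 100 m² = 5.27039 / 46% = 11.4574 lb.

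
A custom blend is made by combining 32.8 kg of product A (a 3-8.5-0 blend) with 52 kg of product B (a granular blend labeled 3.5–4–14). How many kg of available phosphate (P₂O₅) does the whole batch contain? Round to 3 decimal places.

4.868 kg P₂O₅

P₂O₅ mass = 8.5%×32.8 + 4%×52 = 4.868 kg.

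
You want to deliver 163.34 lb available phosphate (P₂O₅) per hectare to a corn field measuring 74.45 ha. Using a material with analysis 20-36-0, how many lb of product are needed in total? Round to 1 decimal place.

33779.6 lb

Product per hectare = 163.34 / 36% = 453.722 lb.
Total product = 453.722 × 74.45 = 33779.62 lb.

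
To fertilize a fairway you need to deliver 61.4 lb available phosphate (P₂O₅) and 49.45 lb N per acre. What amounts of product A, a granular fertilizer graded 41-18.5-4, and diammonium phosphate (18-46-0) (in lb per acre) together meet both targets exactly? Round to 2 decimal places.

75.31 lb product A, 103.19 lb diammonium phosphate

Let a = lb of product A, b = lb of diammonium phosphate (per acre).
P₂O₅: 0.185·a + 0.46·b = 61.4
N: 0.41·a + 0.18·b = 49.45
Solving simultaneously: a = 75.3059, b = 103.192.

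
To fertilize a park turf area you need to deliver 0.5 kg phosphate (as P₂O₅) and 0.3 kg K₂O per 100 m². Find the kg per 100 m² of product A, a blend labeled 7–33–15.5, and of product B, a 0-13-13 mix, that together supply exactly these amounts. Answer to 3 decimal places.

1.143 kg product A, 0.945 kg product B

Let a = kg of product A, b = kg of product B (per 100 m²).
P₂O₅: 0.33·a + 0.13·b = 0.5
K₂O: 0.155·a + 0.13·b = 0.3
From row1: a = (0.5 − 0.13·b) / 0.33.
Into row2: 0.155·(0.5 − 0.13·b)/0.33 + 0.13·b = 0.3 → b = 0.945055, a = 1.14286.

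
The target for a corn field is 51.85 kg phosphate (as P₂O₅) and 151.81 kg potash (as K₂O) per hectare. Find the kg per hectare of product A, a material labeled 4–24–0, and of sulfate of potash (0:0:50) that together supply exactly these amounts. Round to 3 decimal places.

216.042 kg product A, 303.620 kg sulfate of potash

With a, b = kg per hectare of product A and sulfate of potash:
P₂O₅: 0.24·a + 0·b = 51.85
K₂O: 0·a + 0.5·b = 151.81
Solving simultaneously: a = 216.0417, b = 303.62.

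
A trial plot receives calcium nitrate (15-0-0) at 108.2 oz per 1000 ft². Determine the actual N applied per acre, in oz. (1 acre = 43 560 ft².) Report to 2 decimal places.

nitrogen per 1000 ft² = 108.2 × 15% = 16.23 oz.
Convert to per acre: 16.23 × 43.56 = 706.979 oz.

706.98 oz N per acre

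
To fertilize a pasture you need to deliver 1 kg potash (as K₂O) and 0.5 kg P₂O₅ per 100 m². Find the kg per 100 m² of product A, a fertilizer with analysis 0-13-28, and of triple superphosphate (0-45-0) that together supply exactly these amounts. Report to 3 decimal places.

Per-100 m² balance (a = product A, b = triple superphosphate):
K₂O: 0.28·a + 0·b = 1
P₂O₅: 0.13·a + 0.45·b = 0.5
Eliminate a: (row1) − 0.28/0.13·(row2) → -0.969231·b = -0.0769231, so b = 0.0793651.
Back-substitute: a = (1 − 0·0.0793651) / 0.28 = 3.57143.

3.571 kg product A, 0.079 kg triple superphosphate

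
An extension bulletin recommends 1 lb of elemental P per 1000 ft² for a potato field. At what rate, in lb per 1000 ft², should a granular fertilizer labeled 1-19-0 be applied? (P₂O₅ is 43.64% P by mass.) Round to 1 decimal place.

As P₂O₅: 1 / 0.4364 = 2.29148 lb per 1000 ft².
Product per 1000 ft² = 2.29148 / 19% = 12.0604 lb.

12.1 lb of product per thousand sq ft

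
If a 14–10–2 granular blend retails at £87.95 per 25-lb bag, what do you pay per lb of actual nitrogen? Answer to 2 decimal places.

N in bag = 25 × 14% = 3.5 lb.
Cost per lb N = £87.95 / 3.5 = £25.1286.

£25.13 per lb N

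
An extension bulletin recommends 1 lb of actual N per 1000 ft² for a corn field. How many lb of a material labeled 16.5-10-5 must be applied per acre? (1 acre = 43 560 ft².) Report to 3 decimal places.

264.000 lb of product per acre

Product per 1000 ft² = 1 / 16.5% = 6.06061 lb.
Convert to per acre: 6.06061 × 43.56 = 264 lb.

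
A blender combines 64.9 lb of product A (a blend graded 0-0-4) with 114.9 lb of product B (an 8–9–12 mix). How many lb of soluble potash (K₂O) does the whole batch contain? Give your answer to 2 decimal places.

K₂O mass = 4%×64.9 + 12%×114.9 = 16.384 lb.

16.38 lb K₂O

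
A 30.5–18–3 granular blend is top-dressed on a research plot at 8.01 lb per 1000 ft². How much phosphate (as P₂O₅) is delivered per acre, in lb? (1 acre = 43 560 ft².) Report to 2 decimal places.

62.80 lb P₂O₅ per acre

P₂O₅ per 1000 ft² = 8.01 × 18% = 1.4418 lb.
Convert to per acre: 1.4418 × 43.56 = 62.8048 lb.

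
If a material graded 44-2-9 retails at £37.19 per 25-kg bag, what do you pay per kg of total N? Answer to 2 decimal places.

£3.38 per kg N

N in bag = 25 × 44% = 11 kg.
Cost per kg N = £37.19 / 11 = £3.3809.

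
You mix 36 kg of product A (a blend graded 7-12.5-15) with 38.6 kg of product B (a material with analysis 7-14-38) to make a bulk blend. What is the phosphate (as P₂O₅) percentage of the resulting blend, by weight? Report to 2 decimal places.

Total mass = 36 + 38.6 = 74.6 kg.
P₂O₅ mass = 12.5%×36 + 14%×38.6 = 9.904 kg.
% P₂O₅ = 9.904 / 74.6 = 13.2761%.

13.28% P₂O₅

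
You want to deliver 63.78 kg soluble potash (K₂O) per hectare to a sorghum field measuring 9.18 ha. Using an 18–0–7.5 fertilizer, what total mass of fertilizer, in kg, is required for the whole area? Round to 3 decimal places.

7806.672 kg

Product per hectare = 63.78 / 7.5% = 850.4 kg.
Total product = 850.4 × 9.18 = 7806.672 kg.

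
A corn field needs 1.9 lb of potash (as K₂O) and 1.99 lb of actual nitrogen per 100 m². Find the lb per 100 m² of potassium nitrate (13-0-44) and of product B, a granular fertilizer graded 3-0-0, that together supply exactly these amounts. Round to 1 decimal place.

4.3 lb potassium nitrate, 47.6 lb product B

Per-100 m² balance (a = potassium nitrate, b = product B):
K₂O: 0.44·a + 0·b = 1.9
N: 0.13·a + 0.03·b = 1.99
From row1: a = (1.9 − 0·b) / 0.44.
Into row2: 0.13·(1.9 − 0·b)/0.44 + 0.03·b = 1.99 → b = 47.6212, a = 4.31818.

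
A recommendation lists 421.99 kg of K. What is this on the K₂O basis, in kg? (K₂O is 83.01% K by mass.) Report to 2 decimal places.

K₂O = 421.99 / 0.8301 = 508.3604 kg.

508.36 kg K₂O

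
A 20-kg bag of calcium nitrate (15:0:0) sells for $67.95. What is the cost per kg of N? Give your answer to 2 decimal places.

N in bag = 20 × 15% = 3 kg.
Cost per kg N = $67.95 / 3 = $22.6500.

$22.65 per kg N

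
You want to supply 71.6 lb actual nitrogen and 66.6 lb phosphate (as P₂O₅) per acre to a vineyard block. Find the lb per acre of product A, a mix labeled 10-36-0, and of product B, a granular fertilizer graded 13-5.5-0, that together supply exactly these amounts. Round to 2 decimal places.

114.29 lb product A, 462.86 lb product B

With a, b = lb per acre of product A and product B:
N: 0.1·a + 0.13·b = 71.6
P₂O₅: 0.36·a + 0.055·b = 66.6
Solving simultaneously: a = 114.286, b = 462.857.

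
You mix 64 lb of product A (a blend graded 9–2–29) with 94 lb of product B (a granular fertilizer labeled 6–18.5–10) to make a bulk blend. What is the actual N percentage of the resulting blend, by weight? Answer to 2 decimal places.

Total mass = 64 + 94 = 158 lb.
N mass = 9%×64 + 6%×94 = 11.4 lb.
% N = 11.4 / 158 = 7.21519%.

7.22% N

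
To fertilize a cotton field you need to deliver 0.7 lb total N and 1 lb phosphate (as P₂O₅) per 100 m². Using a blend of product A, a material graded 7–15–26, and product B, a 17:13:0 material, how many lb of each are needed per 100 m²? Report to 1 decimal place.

With a, b = lb per 100 m² of product A and product B:
N: 0.07·a + 0.17·b = 0.7
P₂O₅: 0.15·a + 0.13·b = 1
Solving simultaneously: a = 4.81707, b = 2.13415.

4.8 lb product A, 2.1 lb product B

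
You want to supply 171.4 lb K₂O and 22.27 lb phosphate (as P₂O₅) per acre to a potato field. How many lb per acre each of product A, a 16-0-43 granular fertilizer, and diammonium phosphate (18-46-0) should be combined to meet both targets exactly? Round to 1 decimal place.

398.6 lb product A, 48.4 lb diammonium phosphate

Let a = lb of product A, b = lb of diammonium phosphate (per acre).
K₂O: 0.43·a + 0·b = 171.4
P₂O₅: 0·a + 0.46·b = 22.27
Solving simultaneously: a = 398.605, b = 48.413.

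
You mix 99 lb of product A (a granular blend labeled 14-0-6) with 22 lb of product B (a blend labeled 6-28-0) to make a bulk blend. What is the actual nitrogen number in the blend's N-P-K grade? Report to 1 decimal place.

Total mass = 99 + 22 = 121 lb.
N mass = 14%×99 + 6%×22 = 15.18 lb.
% N = 15.18 / 121 = 12.5455%.

12.5% N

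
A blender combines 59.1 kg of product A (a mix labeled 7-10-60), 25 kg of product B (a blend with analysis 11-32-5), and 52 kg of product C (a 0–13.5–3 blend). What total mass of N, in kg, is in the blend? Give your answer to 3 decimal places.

N mass = 7%×59.1 + 11%×25 + 0%×52 = 6.887 kg.

6.887 kg N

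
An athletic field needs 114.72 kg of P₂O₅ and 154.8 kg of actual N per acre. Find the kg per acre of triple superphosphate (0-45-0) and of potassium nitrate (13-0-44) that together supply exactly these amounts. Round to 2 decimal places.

254.93 kg triple superphosphate, 1190.77 kg potassium nitrate

With a, b = kg per acre of triple superphosphate and potassium nitrate:
P₂O₅: 0.45·a + 0·b = 114.72
N: 0·a + 0.13·b = 154.8
Solving simultaneously: a = 254.933, b = 1190.769.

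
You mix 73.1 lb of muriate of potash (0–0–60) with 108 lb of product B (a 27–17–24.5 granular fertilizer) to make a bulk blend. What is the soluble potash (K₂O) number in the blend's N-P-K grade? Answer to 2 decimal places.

Total mass = 73.1 + 108 = 181.1 lb.
K₂O mass = 60%×73.1 + 24.5%×108 = 70.32 lb.
% K₂O = 70.32 / 181.1 = 38.8294%.

38.83% K₂O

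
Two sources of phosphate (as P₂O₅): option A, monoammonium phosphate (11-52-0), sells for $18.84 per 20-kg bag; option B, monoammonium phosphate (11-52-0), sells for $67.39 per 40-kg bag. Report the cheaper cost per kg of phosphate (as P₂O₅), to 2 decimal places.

$1.81 per kg P₂O₅ (option A)

option A: P₂O₅ per bag = 20 × 52% = 10.4 kg; cost = 18.84 / 10.4 = $1.8115/kg P₂O₅.
option B: P₂O₅ per bag = 40 × 52% = 20.8 kg; cost = 67.39 / 20.8 = $3.2399/kg P₂O₅.
option A is cheaper.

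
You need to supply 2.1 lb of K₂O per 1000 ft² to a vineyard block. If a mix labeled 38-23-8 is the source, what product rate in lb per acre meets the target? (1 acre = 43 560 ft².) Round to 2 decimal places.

Product per 1000 ft² = 2.1 / 8% = 26.25 lb.
Convert to per acre: 26.25 × 43.56 = 1143.45 lb.

1143.45 lb of product per acre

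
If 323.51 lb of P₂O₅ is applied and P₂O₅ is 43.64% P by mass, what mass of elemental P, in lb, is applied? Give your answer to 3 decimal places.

P = 323.51 × 0.4364 = 141.1798 lb.

141.180 lb P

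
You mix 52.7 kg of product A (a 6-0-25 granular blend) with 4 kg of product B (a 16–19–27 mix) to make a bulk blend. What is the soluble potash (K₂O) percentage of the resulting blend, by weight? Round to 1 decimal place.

Total mass = 52.7 + 4 = 56.7 kg.
K₂O mass = 25%×52.7 + 27%×4 = 14.255 kg.
% K₂O = 14.255 / 56.7 = 25.1411%.

25.1% K₂O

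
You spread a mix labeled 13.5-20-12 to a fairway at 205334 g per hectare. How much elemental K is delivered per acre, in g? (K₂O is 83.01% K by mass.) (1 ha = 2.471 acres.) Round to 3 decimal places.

8277.511 g K per acre

K₂O per hectare = 205334 × 12% = 24640.1 g.
Elemental K = 24640.1 × 0.8301 = 20453.7 g per hectare.
Convert to per acre: 20453.7 × 0.404694 = 8277.5113 g.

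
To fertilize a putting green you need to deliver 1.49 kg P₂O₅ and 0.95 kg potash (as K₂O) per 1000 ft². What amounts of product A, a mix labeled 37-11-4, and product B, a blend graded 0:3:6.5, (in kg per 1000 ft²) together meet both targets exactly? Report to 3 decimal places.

11.487 kg product A, 7.546 kg product B

Per-1000 ft² balance (a = product A, b = product B):
P₂O₅: 0.11·a + 0.03·b = 1.49
K₂O: 0.04·a + 0.065·b = 0.95
From row1: a = (1.49 − 0.03·b) / 0.11.
Into row2: 0.04·(1.49 − 0.03·b)/0.11 + 0.065·b = 0.95 → b = 7.54622, a = 11.4874.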